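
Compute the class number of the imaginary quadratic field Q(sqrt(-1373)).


K = Q(sqrt(-1373)). d mod 4 = 3, so D = disc(K) = 4d = -5492
h(K) equals the number of primitive reduced positive-definite forms (a, b, c) = a*x^2 + b*x*y + c*y^2 with b^2 - 4ac = D,
where reduced means |b| <= a <= c, with b >= 0 whenever |b| = a or a = c, and primitive means gcd(a, b, c) = 1.
Reduced forces 3a^2 <= |D| = 5492, so 1 <= a <= 42; b must have the parity of D, and c = (b^2 - D)/(4a) must be an integer >= a.
Enumerate a = 1..42, b in [-a, a]:
  a=1: (1, 0, 1373)  [1]
  a=2: (2, 2, 687)  [1]
  a=3: (3, -2, 458), (3, 2, 458)  [2]
  a=4..5: none
  a=6: (6, -2, 229), (6, 2, 229)  [2]
  a=7..8: none
  a=9: (9, -4, 153), (9, 4, 153)  [2]
  a=10..16: none
  a=17: (17, -4, 81), (17, 4, 81)  [2]
  a=18: (18, -14, 79), (18, 14, 79)  [2]
  a=19..26: none
  a=27: (27, -4, 51), (27, 4, 51)  [2]
  a=28..33: none
  a=34: (34, -30, 47), (34, 30, 47)  [2]
  a=35..36: none
  a=37: (37, -24, 41), (37, 24, 41)  [2]
  a=38..42: none
Total reduced forms: 1 + 1 + 2 + 2 + 2 + 2 + 2 + 2 + 2 + 2 = 18
h = 18

18


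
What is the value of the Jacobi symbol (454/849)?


Compute (454/849) via quadratic reciprocity:
  pull out 2: (2/849) = +1  (since 849 mod 8 = 1)
  reciprocity: (227/849) -> +(849/227)
  reduce: (168/227)
  pull out 2: (2/227) = -1  (since 227 mod 8 = 3)
  pull out 2: (2/227) = -1  (since 227 mod 8 = 3)
  pull out 2: (2/227) = -1  (since 227 mod 8 = 3)
  reciprocity: (21/227) -> +(227/21)
  reduce: (17/21)
  reciprocity: (17/21) -> +(21/17)
  reduce: (4/17)
  pull out 2: (2/17) = +1  (since 17 mod 8 = 1)
  pull out 2: (2/17) = +1  (since 17 mod 8 = 1)
  (1/17) = 1
Product of signs = -1

-1


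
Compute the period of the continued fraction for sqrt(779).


Run the CF algorithm for sqrt(779).
a_0 = floor(sqrt(779)) = 27; set m_0=0, q_0=1.
Recurrence: m' = q*a - m,  q' = (d - m'^2)/q,  a' = floor((a_0 + m')/q').
  step 1: m=27, q=50, a=1
  step 2: m=23, q=5, a=10
  step 3: m=27, q=10, a=5
  step 4: m=23, q=25, a=2
  step 5: m=27, q=2, a=27
  step 6: m=27, q=25, a=2
  step 7: m=23, q=10, a=5
  step 8: m=27, q=5, a=10
  step 9: m=23, q=50, a=1
  step 10: m=27, q=1, a=54
a_10 = 2*a_0 = 54, so the period closes here.
sqrt(779) = [27; 1, 10, 5, 2, 27, 2, 5, 10, 1, 54]
Period length = 10

10


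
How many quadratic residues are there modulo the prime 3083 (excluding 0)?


For prime p, the number of non-zero quadratic residues is (p-1)/2.
= (3083-1)/2
= 1541

1541


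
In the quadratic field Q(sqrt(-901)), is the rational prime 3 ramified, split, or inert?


K = Q(sqrt(-901)). Since d mod 4 = 3, disc(K) = -3604.
Check p | disc: -3604 mod 3 = 2.
p does not divide disc. Compute Legendre symbol (d/p):
2^((3-1)/2) mod 3 = -1
(d/p) = -1, so p is inert: (p) stays prime with e=1, f=2, g=1.
Therefore p is inert.

inert


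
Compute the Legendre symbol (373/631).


p = 631 is prime, so compute (373/631) with the reciprocity algorithm (Jacobi-symbol steps: pull out 2s via (2/n), flip via reciprocity, reduce):
  reciprocity: (373/631) -> +(631/373)
  reduce: (258/373)
  pull out 2: (2/373) = -1  (since 373 mod 8 = 5)
  reciprocity: (129/373) -> +(373/129)
  reduce: (115/129)
  reciprocity: (115/129) -> +(129/115)
  reduce: (14/115)
  pull out 2: (2/115) = -1  (since 115 mod 8 = 3)
  reciprocity: (7/115) -> -(115/7)
  reduce: (3/7)
  reciprocity: (3/7) -> -(7/3)
  reduce: (1/3)
  (1/3) = 1
Product of signs = 1
(373/631) = 1

1


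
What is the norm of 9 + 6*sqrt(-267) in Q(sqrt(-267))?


N(a + b*sqrt(d)) = a^2 - d*b^2
= (9)^2 - (-267)*(6)^2
= 81 + 9612
= 9693

9693


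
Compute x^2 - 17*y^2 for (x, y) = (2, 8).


x^2 - d*y^2
= 2^2 - 17*8^2
= 4 - 1088
= -1084

-1084


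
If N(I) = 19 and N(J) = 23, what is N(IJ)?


N(IJ) = N(I) * N(J)
= 19 * 23
= 437

437


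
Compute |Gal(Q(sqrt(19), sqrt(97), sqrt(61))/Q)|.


The 3 square roots of distinct primes are multiplicatively independent over Q,
so [K:Q] = 2^3 and Gal(K/Q) is isomorphic to (Z/2Z)^3.
|Gal| = 2^3 = 8

8


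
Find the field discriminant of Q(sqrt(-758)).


For K = Q(sqrt(d)) with d squarefree: disc(K) = d if d = 1 mod 4, and disc(K) = 4d if d = 2 or 3 mod 4.
Here d = -758, and d mod 4 = 2.
d = 2 mod 4, not 1 (O_K = Z[sqrt(d)]), so disc(K) = 4d = 4 * (-758) = -3032

-3032


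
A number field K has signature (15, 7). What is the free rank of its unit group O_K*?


By Dirichlet's unit theorem:
rank = r1 + r2 - 1
= 15 + 7 - 1
= 21

21


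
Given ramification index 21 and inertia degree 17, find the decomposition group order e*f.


|D_P| = e * f
= 21 * 17
= 357

357


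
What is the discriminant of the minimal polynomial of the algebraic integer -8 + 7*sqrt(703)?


The element -8 + 7*sqrt(703) has minimal polynomial:
x^2 + 16*x - 34383
Discriminant = (16)^2 - 4*(-34383)
= 256 + 137532
= 137788

137788


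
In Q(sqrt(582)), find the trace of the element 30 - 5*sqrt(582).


Tr(a + b*sqrt(d)) = (a + b*sqrt(d)) + (a - b*sqrt(d)) = 2a
= 2 * (30)
= 60

60


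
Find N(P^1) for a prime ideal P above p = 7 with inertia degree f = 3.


N(P^a) = p^(a*f)
= 7^(1*3)
= 7^3
= 343

343


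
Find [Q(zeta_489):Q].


The degree equals Euler's totient phi(489).
489 = 3 * 163
phi(489) = 324

324


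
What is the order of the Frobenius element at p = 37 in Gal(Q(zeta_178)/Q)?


The Frobenius at p in Gal(Q(zeta_n)/Q) = (Z/nZ)* is the class of p, so its order is ord_178(37), the smallest k >= 1 with 37^k = 1 mod 178.
n = 178 = 2 * 89, phi(178) = 88; the order divides phi(n).
Divisors of 88: 1, 2, 4, 8, 11, 22, 44, 88
Repeated squaring mod 178: 37^1 = 37, 37^2 = 123, 37^4 = 177, 37^8 = 1, 37^16 = 1, 37^32 = 1, 37^64 = 1
Test divisors in increasing order:
  k=1: 37^1 = 37 mod 178
  k=2: 37^2 = 123 mod 178
  k=4: 37^4 = 177 mod 178
  k=8: 37^8 = 1 mod 178  <- first divisor giving 1
Order = 8

8


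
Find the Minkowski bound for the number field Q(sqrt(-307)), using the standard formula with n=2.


d = -307, d mod 4 = 1, so disc(K) = d = -307; |disc(K)| = 307
Imaginary quadratic field, so n = 2, s = r2 = 1, r1 = 0
M = (n!/n^n) * (4/pi)^s * sqrt(|disc(K)|) = (2!/2^2) * (4/pi)^1 * sqrt(307)
= 0.5 * 1.273240 * 17.521415
= 11.1545

11.1545


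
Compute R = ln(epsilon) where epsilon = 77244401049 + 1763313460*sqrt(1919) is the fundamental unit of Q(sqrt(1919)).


epsilon = 77244401049 + 1763313460*sqrt(1919)
= 1.5449e+11
R = ln(1.5449e+11)
= 25.7634

25.7634


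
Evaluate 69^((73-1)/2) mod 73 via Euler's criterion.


p = 73 is prime and the exponent is (p-1)/2 = 36, so by Euler's criterion 69^36 = (69/73) = +1 or -1 mod 73.
Compute by square-and-multiply:
  36 = 32 + 4 (binary 100100)
  Repeated squaring mod 73: 69^1 = 69, 69^2 = 16, 69^4 = 37, 69^8 = 55, 69^16 = 32, 69^32 = 2
  69^36 = 69^32 * 69^4 = 2 * 37 mod 73
    2 * 37 = 74 = 1 mod 73
  69^36 = 1 mod 73
Result 1: 69 is a quadratic residue mod 73.
69^36 mod 73 = 1

1


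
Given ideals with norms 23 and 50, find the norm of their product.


N(IJ) = N(I) * N(J)
= 23 * 50
= 1150

1150


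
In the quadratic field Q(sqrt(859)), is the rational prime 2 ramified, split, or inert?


K = Q(sqrt(859)). Since d mod 4 = 3, disc(K) = 3436.
Check p | disc: 3436 mod 2 = 0.
p divides disc, so p ramifies: (p) = P^2 with e=2, f=1, g=1.
Therefore p is ramified.

ramified


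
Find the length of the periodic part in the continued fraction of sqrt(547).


Run the CF algorithm for sqrt(547).
a_0 = floor(sqrt(547)) = 23; set m_0=0, q_0=1.
Recurrence: m' = q*a - m,  q' = (d - m'^2)/q,  a' = floor((a_0 + m')/q').
  step 1: m=23, q=18, a=2
  step 2: m=13, q=21, a=1
  step 3: m=8, q=23, a=1
  step 4: m=15, q=14, a=2
  step 5: m=13, q=27, a=1
  step 6: m=14, q=13, a=2
  step 7: m=12, q=31, a=1
  step 8: m=19, q=6, a=7
  step 9: m=23, q=3, a=15
  step 10: m=22, q=21, a=2
  step 11: m=20, q=7, a=6
  step 12: m=22, q=9, a=5
  step 13: m=23, q=2, a=23
  step 14: m=23, q=9, a=5
  step 15: m=22, q=7, a=6
  step 16: m=20, q=21, a=2
  step 17: m=22, q=3, a=15
  step 18: m=23, q=6, a=7
  step 19: m=19, q=31, a=1
  step 20: m=12, q=13, a=2
  step 21: m=14, q=27, a=1
  step 22: m=13, q=14, a=2
  step 23: m=15, q=23, a=1
  step 24: m=8, q=21, a=1
  step 25: m=13, q=18, a=2
  step 26: m=23, q=1, a=46
a_26 = 2*a_0 = 46, so the period closes here.
sqrt(547) = [23; 2, 1, 1, 2, 1, 2, 1, 7, 15, 2, 6, 5, 23, 5, 6, 2, 15, 7, 1, 2, 1, 2, 1, 1, 2, 46]
Period length = 26

26


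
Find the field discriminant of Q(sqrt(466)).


For K = Q(sqrt(d)) with d squarefree: disc(K) = d if d = 1 mod 4, and disc(K) = 4d if d = 2 or 3 mod 4.
Here d = 466, and d mod 4 = 2.
d = 2 mod 4, not 1 (O_K = Z[sqrt(d)]), so disc(K) = 4d = 4 * (466) = 1864

1864


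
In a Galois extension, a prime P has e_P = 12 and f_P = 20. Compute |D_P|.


|D_P| = e * f
= 12 * 20
= 240

240


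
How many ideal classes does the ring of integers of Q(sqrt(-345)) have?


K = Q(sqrt(-345)). d mod 4 = 3, so D = disc(K) = 4d = -1380
h(K) equals the number of primitive reduced positive-definite forms (a, b, c) = a*x^2 + b*x*y + c*y^2 with b^2 - 4ac = D,
where reduced means |b| <= a <= c, with b >= 0 whenever |b| = a or a = c, and primitive means gcd(a, b, c) = 1.
Reduced forces 3a^2 <= |D| = 1380, so 1 <= a <= 21; b must have the parity of D, and c = (b^2 - D)/(4a) must be an integer >= a.
Enumerate a = 1..21, b in [-a, a]:
  a=1: (1, 0, 345)  [1]
  a=2: (2, 2, 173)  [1]
  a=3: (3, 0, 115)  [1]
  a=4: none
  a=5: (5, 0, 69)  [1]
  a=6: (6, 6, 59)  [1]
  a=7..9: none
  a=10: (10, 10, 37)  [1]
  a=11..14: none
  a=15: (15, 0, 23)  [1]
  a=16..18: none
  a=19: (19, 8, 19)  [1]
  a=20..21: none
Total reduced forms: 1 + 1 + 1 + 1 + 1 + 1 + 1 + 1 = 8
h = 8

8


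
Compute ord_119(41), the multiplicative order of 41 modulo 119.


We want ord_119(41), the smallest k >= 1 with 41^k = 1 mod 119.
n = 119 = 7 * 17, phi(119) = 96; the order divides phi(n).
Divisors of 96: 1, 2, 3, 4, 6, 8, 12, 16, 24, 32, 48, 96
Repeated squaring mod 119: 41^1 = 41, 41^2 = 15, 41^4 = 106, 41^8 = 50, 41^16 = 1, 41^32 = 1, 41^64 = 1
Test divisors in increasing order:
  k=1: 41^1 = 41 mod 119
  k=2: 41^2 = 15 mod 119
  k=3: 41^3 = 15 * 41 = 20 mod 119
  k=4: 41^4 = 106 mod 119
  k=6: 41^6 = 106 * 15 = 43 mod 119
  k=8: 41^8 = 50 mod 119
  k=12: 41^12 = 50 * 106 = 64 mod 119
  k=16: 41^16 = 1 mod 119  <- first divisor giving 1
Order = 16

16


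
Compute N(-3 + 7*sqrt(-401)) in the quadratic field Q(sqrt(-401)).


N(a + b*sqrt(d)) = a^2 - d*b^2
= (-3)^2 - (-401)*(7)^2
= 9 + 19649
= 19658

19658


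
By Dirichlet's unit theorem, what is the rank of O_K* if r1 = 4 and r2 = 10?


By Dirichlet's unit theorem:
rank = r1 + r2 - 1
= 4 + 10 - 1
= 13

13


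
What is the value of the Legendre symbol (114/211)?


p = 211 is prime, so compute (114/211) with the reciprocity algorithm (Jacobi-symbol steps: pull out 2s via (2/n), flip via reciprocity, reduce):
  pull out 2: (2/211) = -1  (since 211 mod 8 = 3)
  reciprocity: (57/211) -> +(211/57)
  reduce: (40/57)
  pull out 2: (2/57) = +1  (since 57 mod 8 = 1)
  pull out 2: (2/57) = +1  (since 57 mod 8 = 1)
  pull out 2: (2/57) = +1  (since 57 mod 8 = 1)
  reciprocity: (5/57) -> +(57/5)
  reduce: (2/5)
  pull out 2: (2/5) = -1  (since 5 mod 8 = 5)
  (1/5) = 1
Product of signs = 1
(114/211) = 1

1


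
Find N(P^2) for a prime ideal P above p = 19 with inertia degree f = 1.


N(P^a) = p^(a*f)
= 19^(2*1)
= 19^2
= 361

361


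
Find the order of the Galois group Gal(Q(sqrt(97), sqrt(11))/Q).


The 2 square roots of distinct primes are multiplicatively independent over Q,
so [K:Q] = 2^2 and Gal(K/Q) is isomorphic to (Z/2Z)^2.
|Gal| = 2^2 = 4

4


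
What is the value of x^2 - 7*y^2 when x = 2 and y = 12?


x^2 - d*y^2
= 2^2 - 7*12^2
= 4 - 1008
= -1004

-1004


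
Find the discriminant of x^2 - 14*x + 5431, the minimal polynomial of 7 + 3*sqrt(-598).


The element 7 + 3*sqrt(-598) has minimal polynomial:
x^2 - 14*x + 5431
Discriminant = (-14)^2 - 4*(5431)
= 196 - 21724
= -21528

-21528


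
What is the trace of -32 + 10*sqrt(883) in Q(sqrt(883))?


Tr(a + b*sqrt(d)) = (a + b*sqrt(d)) + (a - b*sqrt(d)) = 2a
= 2 * (-32)
= -64

-64


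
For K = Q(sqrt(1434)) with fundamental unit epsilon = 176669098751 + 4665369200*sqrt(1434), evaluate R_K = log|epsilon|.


epsilon = 176669098751 + 4665369200*sqrt(1434)
= 3.5334e+11
R = ln(3.5334e+11)
= 26.5907

26.5907


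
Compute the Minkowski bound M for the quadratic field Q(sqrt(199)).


d = 199, d mod 4 = 3, so disc(K) = 4d = 796; |disc(K)| = 796
Real quadratic field, so n = 2, s = r2 = 0, r1 = 2
M = (n!/n^n) * (4/pi)^s * sqrt(|disc(K)|) = (2!/2^2) * (4/pi)^0 * sqrt(796)
= 0.5 * 1.000000 * 28.213472
= 14.1067

14.1067


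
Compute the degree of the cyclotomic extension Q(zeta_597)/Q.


The degree equals Euler's totient phi(597).
597 = 3 * 199
phi(597) = 396

396


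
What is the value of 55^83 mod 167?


p = 167 is prime and the exponent is (p-1)/2 = 83, so by Euler's criterion 55^83 = (55/167) = +1 or -1 mod 167.
Compute by square-and-multiply:
  83 = 64 + 16 + 2 + 1 (binary 1010011)
  Repeated squaring mod 167: 55^1 = 55, 55^2 = 19, 55^4 = 27, 55^8 = 61, 55^16 = 47, 55^32 = 38, 55^64 = 108
  55^83 = 55^64 * 55^16 * 55^2 * 55^1 = 108 * 47 * 19 * 55 mod 167
    108 * 47 = 5076 = 66 mod 167
    66 * 19 = 1254 = 85 mod 167
    85 * 55 = 4675 = 166 mod 167
  55^83 = 166 mod 167
Result 166 = p - 1 = -1 mod 167: 55 is a quadratic non-residue mod 167. As a residue in [0, p-1] the value is 166.
55^83 mod 167 = 166

166


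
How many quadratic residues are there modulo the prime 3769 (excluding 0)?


For prime p, the number of non-zero quadratic residues is (p-1)/2.
= (3769-1)/2
= 1884

1884


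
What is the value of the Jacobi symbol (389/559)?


Compute (389/559) via quadratic reciprocity:
  reciprocity: (389/559) -> +(559/389)
  reduce: (170/389)
  pull out 2: (2/389) = -1  (since 389 mod 8 = 5)
  reciprocity: (85/389) -> +(389/85)
  reduce: (49/85)
  reciprocity: (49/85) -> +(85/49)
  reduce: (36/49)
  pull out 2: (2/49) = +1  (since 49 mod 8 = 1)
  pull out 2: (2/49) = +1  (since 49 mod 8 = 1)
  reciprocity: (9/49) -> +(49/9)
  reduce: (4/9)
  pull out 2: (2/9) = +1  (since 9 mod 8 = 1)
  pull out 2: (2/9) = +1  (since 9 mod 8 = 1)
  (1/9) = 1
Product of signs = -1

-1


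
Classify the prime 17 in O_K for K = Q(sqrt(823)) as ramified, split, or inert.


K = Q(sqrt(823)). Since d mod 4 = 3, disc(K) = 3292.
Check p | disc: 3292 mod 17 = 11.
p does not divide disc. Compute Legendre symbol (d/p):
7^((17-1)/2) mod 17 = -1
(d/p) = -1, so p is inert: (p) stays prime with e=1, f=2, g=1.
Therefore p is inert.

inert


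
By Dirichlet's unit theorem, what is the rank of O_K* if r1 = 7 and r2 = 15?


By Dirichlet's unit theorem:
rank = r1 + r2 - 1
= 7 + 15 - 1
= 21

21


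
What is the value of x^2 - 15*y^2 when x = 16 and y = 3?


x^2 - d*y^2
= 16^2 - 15*3^2
= 256 - 135
= 121

121


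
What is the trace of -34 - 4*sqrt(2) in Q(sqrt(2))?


Tr(a + b*sqrt(d)) = (a + b*sqrt(d)) + (a - b*sqrt(d)) = 2a
= 2 * (-34)
= -68

-68


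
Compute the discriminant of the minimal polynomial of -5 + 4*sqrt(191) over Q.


The element -5 + 4*sqrt(191) has minimal polynomial:
x^2 + 10*x - 3031
Discriminant = (10)^2 - 4*(-3031)
= 100 + 12124
= 12224

12224


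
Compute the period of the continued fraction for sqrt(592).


Run the CF algorithm for sqrt(592).
a_0 = floor(sqrt(592)) = 24; set m_0=0, q_0=1.
Recurrence: m' = q*a - m,  q' = (d - m'^2)/q,  a' = floor((a_0 + m')/q').
  step 1: m=24, q=16, a=3
  step 2: m=24, q=1, a=48
a_2 = 2*a_0 = 48, so the period closes here.
sqrt(592) = [24; 3, 48]
Period length = 2

2


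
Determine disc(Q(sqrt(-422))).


For K = Q(sqrt(d)) with d squarefree: disc(K) = d if d = 1 mod 4, and disc(K) = 4d if d = 2 or 3 mod 4.
Here d = -422, and d mod 4 = 2.
d = 2 mod 4, not 1 (O_K = Z[sqrt(d)]), so disc(K) = 4d = 4 * (-422) = -1688

-1688


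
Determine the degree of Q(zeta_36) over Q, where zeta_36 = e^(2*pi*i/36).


The degree equals Euler's totient phi(36).
36 = 2^2 * 3^2
phi(36) = 12

12


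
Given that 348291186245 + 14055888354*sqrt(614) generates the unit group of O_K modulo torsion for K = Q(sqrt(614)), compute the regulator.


epsilon = 348291186245 + 14055888354*sqrt(614)
= 6.9658e+11
R = ln(6.9658e+11)
= 27.2695

27.2695


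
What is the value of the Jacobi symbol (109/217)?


Compute (109/217) via quadratic reciprocity:
  reciprocity: (109/217) -> +(217/109)
  reduce: (108/109)
  pull out 2: (2/109) = -1  (since 109 mod 8 = 5)
  pull out 2: (2/109) = -1  (since 109 mod 8 = 5)
  reciprocity: (27/109) -> +(109/27)
  reduce: (1/27)
  (1/27) = 1
Product of signs = 1

1


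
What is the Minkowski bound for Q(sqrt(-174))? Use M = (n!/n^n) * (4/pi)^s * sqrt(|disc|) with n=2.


d = -174, d mod 4 = 2, so disc(K) = 4d = -696; |disc(K)| = 696
Imaginary quadratic field, so n = 2, s = r2 = 1, r1 = 0
M = (n!/n^n) * (4/pi)^s * sqrt(|disc(K)|) = (2!/2^2) * (4/pi)^1 * sqrt(696)
= 0.5 * 1.273240 * 26.381812
= 16.7952

16.7952


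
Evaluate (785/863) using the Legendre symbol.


p = 863 is prime, so compute (785/863) with the reciprocity algorithm (Jacobi-symbol steps: pull out 2s via (2/n), flip via reciprocity, reduce):
  reciprocity: (785/863) -> +(863/785)
  reduce: (78/785)
  pull out 2: (2/785) = +1  (since 785 mod 8 = 1)
  reciprocity: (39/785) -> +(785/39)
  reduce: (5/39)
  reciprocity: (5/39) -> +(39/5)
  reduce: (4/5)
  pull out 2: (2/5) = -1  (since 5 mod 8 = 5)
  pull out 2: (2/5) = -1  (since 5 mod 8 = 5)
  (1/5) = 1
Product of signs = 1
(785/863) = 1

1


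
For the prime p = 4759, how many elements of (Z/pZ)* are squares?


For prime p, the number of non-zero quadratic residues is (p-1)/2.
= (4759-1)/2
= 2379

2379


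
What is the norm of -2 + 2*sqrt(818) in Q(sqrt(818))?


N(a + b*sqrt(d)) = a^2 - d*b^2
= (-2)^2 - (818)*(2)^2
= 4 - 3272
= -3268

-3268


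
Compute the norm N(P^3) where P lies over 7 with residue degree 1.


N(P^a) = p^(a*f)
= 7^(3*1)
= 7^3
= 343

343


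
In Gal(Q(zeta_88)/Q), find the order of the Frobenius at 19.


The Frobenius at p in Gal(Q(zeta_n)/Q) = (Z/nZ)* is the class of p, so its order is ord_88(19), the smallest k >= 1 with 19^k = 1 mod 88.
n = 88 = 2^3 * 11, phi(88) = 40; the order divides phi(n).
Divisors of 40: 1, 2, 4, 5, 8, 10, 20, 40
Repeated squaring mod 88: 19^1 = 19, 19^2 = 9, 19^4 = 81, 19^8 = 49, 19^16 = 25, 19^32 = 9
Test divisors in increasing order:
  k=1: 19^1 = 19 mod 88
  k=2: 19^2 = 9 mod 88
  k=4: 19^4 = 81 mod 88
  k=5: 19^5 = 81 * 19 = 43 mod 88
  k=8: 19^8 = 49 mod 88
  k=10: 19^10 = 49 * 9 = 1 mod 88  <- first divisor giving 1
Order = 10

10


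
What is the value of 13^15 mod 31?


p = 31 is prime and the exponent is (p-1)/2 = 15, so by Euler's criterion 13^15 = (13/31) = +1 or -1 mod 31.
Compute by square-and-multiply:
  15 = 8 + 4 + 2 + 1 (binary 1111)
  Repeated squaring mod 31: 13^1 = 13, 13^2 = 14, 13^4 = 10, 13^8 = 7
  13^15 = 13^8 * 13^4 * 13^2 * 13^1 = 7 * 10 * 14 * 13 mod 31
    7 * 10 = 70 = 8 mod 31
    8 * 14 = 112 = 19 mod 31
    19 * 13 = 247 = 30 mod 31
  13^15 = 30 mod 31
Result 30 = p - 1 = -1 mod 31: 13 is a quadratic non-residue mod 31. As a residue in [0, p-1] the value is 30.
13^15 mod 31 = 30

30


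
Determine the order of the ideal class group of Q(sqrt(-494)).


K = Q(sqrt(-494)). d mod 4 = 2, so D = disc(K) = 4d = -1976
h(K) equals the number of primitive reduced positive-definite forms (a, b, c) = a*x^2 + b*x*y + c*y^2 with b^2 - 4ac = D,
where reduced means |b| <= a <= c, with b >= 0 whenever |b| = a or a = c, and primitive means gcd(a, b, c) = 1.
Reduced forces 3a^2 <= |D| = 1976, so 1 <= a <= 25; b must have the parity of D, and c = (b^2 - D)/(4a) must be an integer >= a.
Enumerate a = 1..25, b in [-a, a]:
  a=1: (1, 0, 494)  [1]
  a=2: (2, 0, 247)  [1]
  a=3: (3, -2, 165), (3, 2, 165)  [2]
  a=4: none
  a=5: (5, -2, 99), (5, 2, 99)  [2]
  a=6: (6, -4, 83), (6, 4, 83)  [2]
  a=7..8: none
  a=9: (9, -2, 55), (9, 2, 55)  [2]
  a=10: (10, -8, 51), (10, 8, 51)  [2]
  a=11: (11, -2, 45), (11, 2, 45)  [2]
  a=12: none
  a=13: (13, 0, 38)  [1]
  a=14: none
  a=15: (15, -8, 34), (15, -2, 33), (15, 2, 33), (15, 8, 34)  [4]
  a=16: none
  a=17: (17, -8, 30), (17, 8, 30)  [2]
  a=18: (18, -16, 31), (18, 16, 31)  [2]
  a=19: (19, 0, 26)  [1]
  a=20..21: none
  a=22: (22, -20, 27), (22, 20, 27)  [2]
  a=23: (23, -18, 25), (23, 18, 25)  [2]
  a=24..25: none
Total reduced forms: 1 + 1 + 2 + 2 + 2 + 2 + 2 + 2 + 1 + 4 + 2 + 2 + 1 + 2 + 2 = 28
h = 28

28


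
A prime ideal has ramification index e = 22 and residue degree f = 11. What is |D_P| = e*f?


|D_P| = e * f
= 22 * 11
= 242

242


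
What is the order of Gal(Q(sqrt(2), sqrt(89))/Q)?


The 2 square roots of distinct primes are multiplicatively independent over Q,
so [K:Q] = 2^2 and Gal(K/Q) is isomorphic to (Z/2Z)^2.
|Gal| = 2^2 = 4

4


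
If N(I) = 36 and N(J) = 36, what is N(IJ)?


N(IJ) = N(I) * N(J)
= 36 * 36
= 1296

1296


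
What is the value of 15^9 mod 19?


p = 19 is prime and the exponent is (p-1)/2 = 9, so by Euler's criterion 15^9 = (15/19) = +1 or -1 mod 19.
Compute by square-and-multiply:
  9 = 8 + 1 (binary 1001)
  Repeated squaring mod 19: 15^1 = 15, 15^2 = 16, 15^4 = 9, 15^8 = 5
  15^9 = 15^8 * 15^1 = 5 * 15 mod 19
    5 * 15 = 75 = 18 mod 19
  15^9 = 18 mod 19
Result 18 = p - 1 = -1 mod 19: 15 is a quadratic non-residue mod 19. As a residue in [0, p-1] the value is 18.
15^9 mod 19 = 18

18


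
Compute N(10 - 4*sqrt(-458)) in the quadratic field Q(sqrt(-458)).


N(a + b*sqrt(d)) = a^2 - d*b^2
= (10)^2 - (-458)*(-4)^2
= 100 + 7328
= 7428

7428


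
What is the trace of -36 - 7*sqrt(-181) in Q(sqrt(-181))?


Tr(a + b*sqrt(d)) = (a + b*sqrt(d)) + (a - b*sqrt(d)) = 2a
= 2 * (-36)
= -72

-72


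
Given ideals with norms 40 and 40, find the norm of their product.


N(IJ) = N(I) * N(J)
= 40 * 40
= 1600

1600


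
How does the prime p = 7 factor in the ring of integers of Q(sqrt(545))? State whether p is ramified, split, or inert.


K = Q(sqrt(545)). Since d mod 4 = 1, disc(K) = 545.
Check p | disc: 545 mod 7 = 6.
p does not divide disc. Compute Legendre symbol (d/p):
6^((7-1)/2) mod 7 = -1
(d/p) = -1, so p is inert: (p) stays prime with e=1, f=2, g=1.
Therefore p is inert.

inert


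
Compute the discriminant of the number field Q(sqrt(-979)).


For K = Q(sqrt(d)) with d squarefree: disc(K) = d if d = 1 mod 4, and disc(K) = 4d if d = 2 or 3 mod 4.
Here d = -979, and d mod 4 = 1.
d = 1 mod 4 (O_K = Z[(1+sqrt(d))/2]), so disc(K) = d = -979

-979


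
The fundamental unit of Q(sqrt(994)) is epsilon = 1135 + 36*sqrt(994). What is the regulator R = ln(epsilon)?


epsilon = 1135 + 36*sqrt(994)
= 2269.9996
R = ln(2269.9996)
= 7.7275

7.7275


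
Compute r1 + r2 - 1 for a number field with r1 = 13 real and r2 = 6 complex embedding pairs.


By Dirichlet's unit theorem:
rank = r1 + r2 - 1
= 13 + 6 - 1
= 18

18


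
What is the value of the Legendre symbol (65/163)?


p = 163 is prime, so compute (65/163) with the reciprocity algorithm (Jacobi-symbol steps: pull out 2s via (2/n), flip via reciprocity, reduce):
  reciprocity: (65/163) -> +(163/65)
  reduce: (33/65)
  reciprocity: (33/65) -> +(65/33)
  reduce: (32/33)
  pull out 2: (2/33) = +1  (since 33 mod 8 = 1)
  pull out 2: (2/33) = +1  (since 33 mod 8 = 1)
  pull out 2: (2/33) = +1  (since 33 mod 8 = 1)
  pull out 2: (2/33) = +1  (since 33 mod 8 = 1)
  pull out 2: (2/33) = +1  (since 33 mod 8 = 1)
  (1/33) = 1
Product of signs = 1
(65/163) = 1

1


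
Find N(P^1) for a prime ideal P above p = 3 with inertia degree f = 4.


N(P^a) = p^(a*f)
= 3^(1*4)
= 3^4
= 81

81


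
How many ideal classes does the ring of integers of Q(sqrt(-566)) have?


K = Q(sqrt(-566)). d mod 4 = 2, so D = disc(K) = 4d = -2264
h(K) equals the number of primitive reduced positive-definite forms (a, b, c) = a*x^2 + b*x*y + c*y^2 with b^2 - 4ac = D,
where reduced means |b| <= a <= c, with b >= 0 whenever |b| = a or a = c, and primitive means gcd(a, b, c) = 1.
Reduced forces 3a^2 <= |D| = 2264, so 1 <= a <= 27; b must have the parity of D, and c = (b^2 - D)/(4a) must be an integer >= a.
Enumerate a = 1..27, b in [-a, a]:
  a=1: (1, 0, 566)  [1]
  a=2: (2, 0, 283)  [1]
  a=3: (3, -2, 189), (3, 2, 189)  [2]
  a=4: none
  a=5: (5, -4, 114), (5, 4, 114)  [2]
  a=6: (6, -4, 95), (6, 4, 95)  [2]
  a=7: (7, -2, 81), (7, 2, 81)  [2]
  a=8: none
  a=9: (9, -2, 63), (9, 2, 63)  [2]
  a=10: (10, -4, 57), (10, 4, 57)  [2]
  a=11..13: none
  a=14: (14, -12, 43), (14, 12, 43)  [2]
  a=15: (15, -14, 41), (15, -4, 38), (15, 4, 38), (15, 14, 41)  [4]
  a=16..17: none
  a=18: (18, -16, 35), (18, 16, 35)  [2]
  a=19: (19, -4, 30), (19, 4, 30)  [2]
  a=20: none
  a=21: (21, -16, 30), (21, -2, 27), (21, 2, 27), (21, 16, 30)  [4]
  a=22: none
  a=23: (23, -6, 25), (23, 6, 25)  [2]
  a=24..27: none
Total reduced forms: 1 + 1 + 2 + 2 + 2 + 2 + 2 + 2 + 2 + 4 + 2 + 2 + 4 + 2 = 30
h = 30

30


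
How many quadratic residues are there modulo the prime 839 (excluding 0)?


For prime p, the number of non-zero quadratic residues is (p-1)/2.
= (839-1)/2
= 419

419


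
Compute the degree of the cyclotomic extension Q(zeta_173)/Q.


The degree equals Euler's totient phi(173).
173 = 173
phi(173) = 172

172


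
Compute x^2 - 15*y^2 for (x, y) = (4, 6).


x^2 - d*y^2
= 4^2 - 15*6^2
= 16 - 540
= -524

-524


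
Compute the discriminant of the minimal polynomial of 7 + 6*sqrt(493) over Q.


The element 7 + 6*sqrt(493) has minimal polynomial:
x^2 - 14*x - 17699
Discriminant = (-14)^2 - 4*(-17699)
= 196 + 70796
= 70992

70992


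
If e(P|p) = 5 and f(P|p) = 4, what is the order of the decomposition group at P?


|D_P| = e * f
= 5 * 4
= 20

20


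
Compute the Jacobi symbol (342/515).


Compute (342/515) via quadratic reciprocity:
  pull out 2: (2/515) = -1  (since 515 mod 8 = 3)
  reciprocity: (171/515) -> -(515/171)
  reduce: (2/171)
  pull out 2: (2/171) = -1  (since 171 mod 8 = 3)
  (1/171) = 1
Product of signs = -1

-1


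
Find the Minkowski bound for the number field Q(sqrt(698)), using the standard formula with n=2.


d = 698, d mod 4 = 2, so disc(K) = 4d = 2792; |disc(K)| = 2792
Real quadratic field, so n = 2, s = r2 = 0, r1 = 2
M = (n!/n^n) * (4/pi)^s * sqrt(|disc(K)|) = (2!/2^2) * (4/pi)^0 * sqrt(2792)
= 0.5 * 1.000000 * 52.839379
= 26.4197

26.4197


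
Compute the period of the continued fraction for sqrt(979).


Run the CF algorithm for sqrt(979).
a_0 = floor(sqrt(979)) = 31; set m_0=0, q_0=1.
Recurrence: m' = q*a - m,  q' = (d - m'^2)/q,  a' = floor((a_0 + m')/q').
  step 1: m=31, q=18, a=3
  step 2: m=23, q=25, a=2
  step 3: m=27, q=10, a=5
  step 4: m=23, q=45, a=1
  step 5: m=22, q=11, a=4
  step 6: m=22, q=45, a=1
  step 7: m=23, q=10, a=5
  step 8: m=27, q=25, a=2
  step 9: m=23, q=18, a=3
  step 10: m=31, q=1, a=62
a_10 = 2*a_0 = 62, so the period closes here.
sqrt(979) = [31; 3, 2, 5, 1, 4, 1, 5, 2, 3, 62]
Period length = 10

10


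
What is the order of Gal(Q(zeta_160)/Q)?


|Gal(Q(zeta_160)/Q)| = phi(160)
= 64

64


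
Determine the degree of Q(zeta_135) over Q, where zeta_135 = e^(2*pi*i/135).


The degree equals Euler's totient phi(135).
135 = 3^3 * 5
phi(135) = 72

72


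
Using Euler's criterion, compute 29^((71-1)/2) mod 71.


p = 71 is prime and the exponent is (p-1)/2 = 35, so by Euler's criterion 29^35 = (29/71) = +1 or -1 mod 71.
Compute by square-and-multiply:
  35 = 32 + 2 + 1 (binary 100011)
  Repeated squaring mod 71: 29^1 = 29, 29^2 = 60, 29^4 = 50, 29^8 = 15, 29^16 = 12, 29^32 = 2
  29^35 = 29^32 * 29^2 * 29^1 = 2 * 60 * 29 mod 71
    2 * 60 = 120 = 49 mod 71
    49 * 29 = 1421 = 1 mod 71
  29^35 = 1 mod 71
Result 1: 29 is a quadratic residue mod 71.
29^35 mod 71 = 1

1


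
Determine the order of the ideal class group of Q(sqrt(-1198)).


K = Q(sqrt(-1198)). d mod 4 = 2, so D = disc(K) = 4d = -4792
h(K) equals the number of primitive reduced positive-definite forms (a, b, c) = a*x^2 + b*x*y + c*y^2 with b^2 - 4ac = D,
where reduced means |b| <= a <= c, with b >= 0 whenever |b| = a or a = c, and primitive means gcd(a, b, c) = 1.
Reduced forces 3a^2 <= |D| = 4792, so 1 <= a <= 39; b must have the parity of D, and c = (b^2 - D)/(4a) must be an integer >= a.
Enumerate a = 1..39, b in [-a, a]:
  a=1: (1, 0, 1198)  [1]
  a=2: (2, 0, 599)  [1]
  a=3..10: none
  a=11: (11, -2, 109), (11, 2, 109)  [2]
  a=12..16: none
  a=17: (17, -6, 71), (17, 6, 71)  [2]
  a=18..21: none
  a=22: (22, -20, 59), (22, 20, 59)  [2]
  a=23..28: none
  a=29: (29, -14, 43), (29, 14, 43)  [2]
  a=30..33: none
  a=34: (34, -28, 41), (34, 28, 41)  [2]
  a=35..39: none
Total reduced forms: 1 + 1 + 2 + 2 + 2 + 2 + 2 = 12
h = 12

12


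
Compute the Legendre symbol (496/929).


p = 929 is prime, so compute (496/929) with the reciprocity algorithm (Jacobi-symbol steps: pull out 2s via (2/n), flip via reciprocity, reduce):
  pull out 2: (2/929) = +1  (since 929 mod 8 = 1)
  pull out 2: (2/929) = +1  (since 929 mod 8 = 1)
  pull out 2: (2/929) = +1  (since 929 mod 8 = 1)
  pull out 2: (2/929) = +1  (since 929 mod 8 = 1)
  reciprocity: (31/929) -> +(929/31)
  reduce: (30/31)
  pull out 2: (2/31) = +1  (since 31 mod 8 = 7)
  reciprocity: (15/31) -> -(31/15)
  reduce: (1/15)
  (1/15) = 1
Product of signs = -1
(496/929) = -1

-1


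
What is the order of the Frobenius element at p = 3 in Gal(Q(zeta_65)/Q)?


The Frobenius at p in Gal(Q(zeta_n)/Q) = (Z/nZ)* is the class of p, so its order is ord_65(3), the smallest k >= 1 with 3^k = 1 mod 65.
n = 65 = 5 * 13, phi(65) = 48; the order divides phi(n).
Divisors of 48: 1, 2, 3, 4, 6, 8, 12, 16, 24, 48
Repeated squaring mod 65: 3^1 = 3, 3^2 = 9, 3^4 = 16, 3^8 = 61, 3^16 = 16, 3^32 = 61
Test divisors in increasing order:
  k=1: 3^1 = 3 mod 65
  k=2: 3^2 = 9 mod 65
  k=3: 3^3 = 9 * 3 = 27 mod 65
  k=4: 3^4 = 16 mod 65
  k=6: 3^6 = 16 * 9 = 14 mod 65
  k=8: 3^8 = 61 mod 65
  k=12: 3^12 = 61 * 16 = 1 mod 65  <- first divisor giving 1
Order = 12

12


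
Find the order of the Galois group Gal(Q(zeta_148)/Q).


|Gal(Q(zeta_148)/Q)| = phi(148)
= 72

72


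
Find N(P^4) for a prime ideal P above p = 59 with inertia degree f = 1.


N(P^a) = p^(a*f)
= 59^(4*1)
= 59^4
= 12117361

12117361


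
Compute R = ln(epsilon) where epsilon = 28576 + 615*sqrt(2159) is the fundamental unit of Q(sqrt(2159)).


epsilon = 28576 + 615*sqrt(2159)
= 57152.0000
R = ln(57152.0000)
= 10.9535

10.9535


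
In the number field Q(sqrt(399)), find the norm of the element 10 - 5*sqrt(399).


N(a + b*sqrt(d)) = a^2 - d*b^2
= (10)^2 - (399)*(-5)^2
= 100 - 9975
= -9875

-9875


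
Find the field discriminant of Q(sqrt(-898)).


For K = Q(sqrt(d)) with d squarefree: disc(K) = d if d = 1 mod 4, and disc(K) = 4d if d = 2 or 3 mod 4.
Here d = -898, and d mod 4 = 2.
d = 2 mod 4, not 1 (O_K = Z[sqrt(d)]), so disc(K) = 4d = 4 * (-898) = -3592

-3592


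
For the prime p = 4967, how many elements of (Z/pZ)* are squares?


For prime p, the number of non-zero quadratic residues is (p-1)/2.
= (4967-1)/2
= 2483

2483


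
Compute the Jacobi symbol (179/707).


Compute (179/707) via quadratic reciprocity:
  reciprocity: (179/707) -> -(707/179)
  reduce: (170/179)
  pull out 2: (2/179) = -1  (since 179 mod 8 = 3)
  reciprocity: (85/179) -> +(179/85)
  reduce: (9/85)
  reciprocity: (9/85) -> +(85/9)
  reduce: (4/9)
  pull out 2: (2/9) = +1  (since 9 mod 8 = 1)
  pull out 2: (2/9) = +1  (since 9 mod 8 = 1)
  (1/9) = 1
Product of signs = 1

1


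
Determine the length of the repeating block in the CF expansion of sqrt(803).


Run the CF algorithm for sqrt(803).
a_0 = floor(sqrt(803)) = 28; set m_0=0, q_0=1.
Recurrence: m' = q*a - m,  q' = (d - m'^2)/q,  a' = floor((a_0 + m')/q').
  step 1: m=28, q=19, a=2
  step 2: m=10, q=37, a=1
  step 3: m=27, q=2, a=27
  step 4: m=27, q=37, a=1
  step 5: m=10, q=19, a=2
  step 6: m=28, q=1, a=56
a_6 = 2*a_0 = 56, so the period closes here.
sqrt(803) = [28; 2, 1, 27, 1, 2, 56]
Period length = 6

6


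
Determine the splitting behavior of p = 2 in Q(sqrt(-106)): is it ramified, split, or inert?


K = Q(sqrt(-106)). Since d mod 4 = 2, disc(K) = -424.
Check p | disc: -424 mod 2 = 0.
p divides disc, so p ramifies: (p) = P^2 with e=2, f=1, g=1.
Therefore p is ramified.

ramified


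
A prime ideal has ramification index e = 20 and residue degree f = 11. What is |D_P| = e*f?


|D_P| = e * f
= 20 * 11
= 220

220


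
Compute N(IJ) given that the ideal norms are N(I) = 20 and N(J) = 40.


N(IJ) = N(I) * N(J)
= 20 * 40
= 800

800


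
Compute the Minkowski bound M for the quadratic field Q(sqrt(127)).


d = 127, d mod 4 = 3, so disc(K) = 4d = 508; |disc(K)| = 508
Real quadratic field, so n = 2, s = r2 = 0, r1 = 2
M = (n!/n^n) * (4/pi)^s * sqrt(|disc(K)|) = (2!/2^2) * (4/pi)^0 * sqrt(508)
= 0.5 * 1.000000 * 22.538855
= 11.2694

11.2694


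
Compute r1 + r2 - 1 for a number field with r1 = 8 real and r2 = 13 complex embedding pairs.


By Dirichlet's unit theorem:
rank = r1 + r2 - 1
= 8 + 13 - 1
= 20

20


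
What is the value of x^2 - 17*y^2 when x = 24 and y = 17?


x^2 - d*y^2
= 24^2 - 17*17^2
= 576 - 4913
= -4337

-4337


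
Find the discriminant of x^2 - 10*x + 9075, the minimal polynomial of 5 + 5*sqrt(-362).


The element 5 + 5*sqrt(-362) has minimal polynomial:
x^2 - 10*x + 9075
Discriminant = (-10)^2 - 4*(9075)
= 100 - 36300
= -36200

-36200


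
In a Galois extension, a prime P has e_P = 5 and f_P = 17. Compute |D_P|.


|D_P| = e * f
= 5 * 17
= 85

85


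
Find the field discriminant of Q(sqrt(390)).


For K = Q(sqrt(d)) with d squarefree: disc(K) = d if d = 1 mod 4, and disc(K) = 4d if d = 2 or 3 mod 4.
Here d = 390, and d mod 4 = 2.
d = 2 mod 4, not 1 (O_K = Z[sqrt(d)]), so disc(K) = 4d = 4 * (390) = 1560

1560


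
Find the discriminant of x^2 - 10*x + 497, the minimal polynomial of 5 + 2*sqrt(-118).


The element 5 + 2*sqrt(-118) has minimal polynomial:
x^2 - 10*x + 497
Discriminant = (-10)^2 - 4*(497)
= 100 - 1988
= -1888

-1888


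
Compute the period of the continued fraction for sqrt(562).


Run the CF algorithm for sqrt(562).
a_0 = floor(sqrt(562)) = 23; set m_0=0, q_0=1.
Recurrence: m' = q*a - m,  q' = (d - m'^2)/q,  a' = floor((a_0 + m')/q').
  step 1: m=23, q=33, a=1
  step 2: m=10, q=14, a=2
  step 3: m=18, q=17, a=2
  step 4: m=16, q=18, a=2
  step 5: m=20, q=9, a=4
  step 6: m=16, q=34, a=1
  step 7: m=18, q=7, a=5
  step 8: m=17, q=39, a=1
  step 9: m=22, q=2, a=22
  step 10: m=22, q=39, a=1
  step 11: m=17, q=7, a=5
  step 12: m=18, q=34, a=1
  step 13: m=16, q=9, a=4
  step 14: m=20, q=18, a=2
  step 15: m=16, q=17, a=2
  step 16: m=18, q=14, a=2
  step 17: m=10, q=33, a=1
  step 18: m=23, q=1, a=46
a_18 = 2*a_0 = 46, so the period closes here.
sqrt(562) = [23; 1, 2, 2, 2, 4, 1, 5, 1, 22, 1, 5, 1, 4, 2, 2, 2, 1, 46]
Period length = 18

18


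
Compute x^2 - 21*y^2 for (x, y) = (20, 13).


x^2 - d*y^2
= 20^2 - 21*13^2
= 400 - 3549
= -3149

-3149


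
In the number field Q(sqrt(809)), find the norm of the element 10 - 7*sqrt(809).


N(a + b*sqrt(d)) = a^2 - d*b^2
= (10)^2 - (809)*(-7)^2
= 100 - 39641
= -39541

-39541


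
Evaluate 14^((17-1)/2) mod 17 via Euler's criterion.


p = 17 is prime and the exponent is (p-1)/2 = 8, so by Euler's criterion 14^8 = (14/17) = +1 or -1 mod 17.
Compute by square-and-multiply:
  8 = 8 (binary 1000)
  Repeated squaring mod 17: 14^1 = 14, 14^2 = 9, 14^4 = 13, 14^8 = 16
  14^8 = 16 mod 17
Result 16 = p - 1 = -1 mod 17: 14 is a quadratic non-residue mod 17. As a residue in [0, p-1] the value is 16.
14^8 mod 17 = 16

16


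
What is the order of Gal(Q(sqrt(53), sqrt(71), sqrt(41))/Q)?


The 3 square roots of distinct primes are multiplicatively independent over Q,
so [K:Q] = 2^3 and Gal(K/Q) is isomorphic to (Z/2Z)^3.
|Gal| = 2^3 = 8

8


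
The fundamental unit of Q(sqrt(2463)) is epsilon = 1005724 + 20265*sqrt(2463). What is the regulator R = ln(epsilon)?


epsilon = 1005724 + 20265*sqrt(2463)
= 2.0114e+06
R = ln(2.0114e+06)
= 14.5144

14.5144


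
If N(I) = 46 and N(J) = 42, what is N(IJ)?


N(IJ) = N(I) * N(J)
= 46 * 42
= 1932

1932


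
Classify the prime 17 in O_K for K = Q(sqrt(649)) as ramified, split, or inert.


K = Q(sqrt(649)). Since d mod 4 = 1, disc(K) = 649.
Check p | disc: 649 mod 17 = 3.
p does not divide disc. Compute Legendre symbol (d/p):
3^((17-1)/2) mod 17 = -1
(d/p) = -1, so p is inert: (p) stays prime with e=1, f=2, g=1.
Therefore p is inert.

inert


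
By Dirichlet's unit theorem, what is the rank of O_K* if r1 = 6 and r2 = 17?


By Dirichlet's unit theorem:
rank = r1 + r2 - 1
= 6 + 17 - 1
= 22

22


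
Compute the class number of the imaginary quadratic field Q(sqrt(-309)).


K = Q(sqrt(-309)). d mod 4 = 3, so D = disc(K) = 4d = -1236
h(K) equals the number of primitive reduced positive-definite forms (a, b, c) = a*x^2 + b*x*y + c*y^2 with b^2 - 4ac = D,
where reduced means |b| <= a <= c, with b >= 0 whenever |b| = a or a = c, and primitive means gcd(a, b, c) = 1.
Reduced forces 3a^2 <= |D| = 1236, so 1 <= a <= 20; b must have the parity of D, and c = (b^2 - D)/(4a) must be an integer >= a.
Enumerate a = 1..20, b in [-a, a]:
  a=1: (1, 0, 309)  [1]
  a=2: (2, 2, 155)  [1]
  a=3: (3, 0, 103)  [1]
  a=4: none
  a=5: (5, -2, 62), (5, 2, 62)  [2]
  a=6: (6, 6, 53)  [1]
  a=7..9: none
  a=10: (10, -2, 31), (10, 2, 31)  [2]
  a=11..12: none
  a=13: (13, -8, 25), (13, 8, 25)  [2]
  a=14: none
  a=15: (15, -12, 23), (15, 12, 23)  [2]
  a=16..20: none
Total reduced forms: 1 + 1 + 1 + 2 + 1 + 2 + 2 + 2 = 12
h = 12

12


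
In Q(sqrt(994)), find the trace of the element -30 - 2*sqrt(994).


Tr(a + b*sqrt(d)) = (a + b*sqrt(d)) + (a - b*sqrt(d)) = 2a
= 2 * (-30)
= -60

-60


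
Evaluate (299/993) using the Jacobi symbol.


Compute (299/993) via quadratic reciprocity:
  reciprocity: (299/993) -> +(993/299)
  reduce: (96/299)
  pull out 2: (2/299) = -1  (since 299 mod 8 = 3)
  pull out 2: (2/299) = -1  (since 299 mod 8 = 3)
  pull out 2: (2/299) = -1  (since 299 mod 8 = 3)
  pull out 2: (2/299) = -1  (since 299 mod 8 = 3)
  pull out 2: (2/299) = -1  (since 299 mod 8 = 3)
  reciprocity: (3/299) -> -(299/3)
  reduce: (2/3)
  pull out 2: (2/3) = -1  (since 3 mod 8 = 3)
  (1/3) = 1
Product of signs = -1

-1


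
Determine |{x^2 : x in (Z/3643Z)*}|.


For prime p, the number of non-zero quadratic residues is (p-1)/2.
= (3643-1)/2
= 1821

1821


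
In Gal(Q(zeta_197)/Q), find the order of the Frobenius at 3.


The Frobenius at p in Gal(Q(zeta_n)/Q) = (Z/nZ)* is the class of p, so its order is ord_197(3), the smallest k >= 1 with 3^k = 1 mod 197.
n = 197 = 197, phi(197) = 196; the order divides phi(n).
Divisors of 196: 1, 2, 4, 7, 14, 28, 49, 98, 196
Repeated squaring mod 197: 3^1 = 3, 3^2 = 9, 3^4 = 81, 3^8 = 60, 3^16 = 54, 3^32 = 158, 3^64 = 142, 3^128 = 70
Test divisors in increasing order:
  k=1: 3^1 = 3 mod 197
  k=2: 3^2 = 9 mod 197
  k=4: 3^4 = 81 mod 197
  k=7: 3^7 = 81 * 9 * 3 = 20 mod 197
  k=14: 3^14 = 60 * 81 * 9 = 6 mod 197
  k=28: 3^28 = 54 * 60 * 81 = 36 mod 197
  k=49: 3^49 = 158 * 54 * 3 = 183 mod 197
  k=98: 3^98 = 142 * 158 * 9 = 196 mod 197
  k=196: 3^196 = 70 * 142 * 81 = 1 mod 197  <- first divisor giving 1
Order = 196

196


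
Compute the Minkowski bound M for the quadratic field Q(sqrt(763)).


d = 763, d mod 4 = 3, so disc(K) = 4d = 3052; |disc(K)| = 3052
Real quadratic field, so n = 2, s = r2 = 0, r1 = 2
M = (n!/n^n) * (4/pi)^s * sqrt(|disc(K)|) = (2!/2^2) * (4/pi)^0 * sqrt(3052)
= 0.5 * 1.000000 * 55.244909
= 27.6225

27.6225


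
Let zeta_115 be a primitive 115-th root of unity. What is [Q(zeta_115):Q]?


The degree equals Euler's totient phi(115).
115 = 5 * 23
phi(115) = 88

88


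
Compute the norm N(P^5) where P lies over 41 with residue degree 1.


N(P^a) = p^(a*f)
= 41^(5*1)
= 41^5
= 115856201

115856201


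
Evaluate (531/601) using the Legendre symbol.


p = 601 is prime, so compute (531/601) with the reciprocity algorithm (Jacobi-symbol steps: pull out 2s via (2/n), flip via reciprocity, reduce):
  reciprocity: (531/601) -> +(601/531)
  reduce: (70/531)
  pull out 2: (2/531) = -1  (since 531 mod 8 = 3)
  reciprocity: (35/531) -> -(531/35)
  reduce: (6/35)
  pull out 2: (2/35) = -1  (since 35 mod 8 = 3)
  reciprocity: (3/35) -> -(35/3)
  reduce: (2/3)
  pull out 2: (2/3) = -1  (since 3 mod 8 = 3)
  (1/3) = 1
Product of signs = -1
(531/601) = -1

-1
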